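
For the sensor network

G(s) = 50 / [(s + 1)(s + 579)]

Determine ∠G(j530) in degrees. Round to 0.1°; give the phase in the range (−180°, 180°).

-132.4°

At s = jω = j530:
pole (s+1): 1 + j530 → |·| = √(1²+530²) = √280901 ≈ 530, ∠ = arctan(530/1) ≈ 89.89°
pole (s+579): 579 + j530 → |·| = √(579²+530²) = √616141 ≈ 784.95, ∠ = arctan(530/579) ≈ 42.47°
∠G = 0.00° − 132.36° = -132.36°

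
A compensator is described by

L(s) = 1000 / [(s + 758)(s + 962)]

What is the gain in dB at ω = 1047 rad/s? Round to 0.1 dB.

-65.3 dB

At s = jω = j1047:
pole (s+758): 758 + j1047 → |·| = √(758²+1047²) = √1670773 ≈ 1292.6, ∠ = arctan(1047/758) ≈ 54.10°
pole (s+962): 962 + j1047 → |·| = √(962²+1047²) = √2021653 ≈ 1421.8, ∠ = arctan(1047/962) ≈ 47.42°
|L| = 1000 / 1.8378e+06 ≈ 0.00054413
Gain = 20 log₁₀(0.00054413) ≈ -65.29 dB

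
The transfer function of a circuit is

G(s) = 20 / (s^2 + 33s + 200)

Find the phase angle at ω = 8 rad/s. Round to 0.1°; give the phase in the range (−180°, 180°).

Substitute s = j8:
Numerator: 20 = 20 + j0
Denominator: (j8)^2 + 33(j8) + 200 = 136 + j264
|N| = √(20² + 0²) ≈ 20, ∠N ≈ 0.00°
|D| = √(136² + 264²) ≈ 296.97, ∠D ≈ 62.74°
∠G = 0.00° − 62.74° = -62.74°

-62.7°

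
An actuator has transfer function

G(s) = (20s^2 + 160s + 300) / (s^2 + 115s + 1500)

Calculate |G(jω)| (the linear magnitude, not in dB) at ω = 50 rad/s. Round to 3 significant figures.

8.63

Substitute s = j50:
Numerator: 20(j50)^2 + 160(j50) + 300 = -49700 + j8000
Denominator: (j50)^2 + 115(j50) + 1500 = -1000 + j5750
|N| = √(49700² + 8000²) ≈ 50340, ∠N ≈ 170.86°
|D| = √(1000² + 5750²) ≈ 5836.3, ∠D ≈ 99.87°
|G| = 50340 / 5836.3 ≈ 8.6253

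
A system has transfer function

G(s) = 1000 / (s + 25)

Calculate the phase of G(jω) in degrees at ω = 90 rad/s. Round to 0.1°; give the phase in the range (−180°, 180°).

At s = jω = j90:
pole (s+25): 25 + j90 → |·| = √(25²+90²) = √8725 ≈ 93.408, ∠ = arctan(90/25) ≈ 74.48°
∠G = 0.00° − 74.48° = -74.48°

-74.5°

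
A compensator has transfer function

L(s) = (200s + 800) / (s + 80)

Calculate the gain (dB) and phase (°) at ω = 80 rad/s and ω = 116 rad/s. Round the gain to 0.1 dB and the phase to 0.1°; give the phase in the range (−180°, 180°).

Substitute s = j80:
Numerator: 200(j80) + 800 = 800 + j16000
Denominator: (j80) + 80 = 80 + j80
|N| = √(800² + 16000²) ≈ 16020, ∠N ≈ 87.14°
|D| = √(80² + 80²) ≈ 113.14, ∠D ≈ 45.00°
|L| = 16020 / 113.14 ≈ 141.59
Gain = 20 log₁₀(141.59) ≈ 43.02 dB
∠L = 87.14° − 45.00° = 42.14°

Substitute s = j116:
Numerator: 200(j116) + 800 = 800 + j23200
Denominator: (j116) + 80 = 80 + j116
|N| = √(800² + 23200²) ≈ 23214, ∠N ≈ 88.03°
|D| = √(80² + 116²) ≈ 140.91, ∠D ≈ 55.41°
|L| = 23214 / 140.91 ≈ 164.74
Gain = 20 log₁₀(164.74) ≈ 44.34 dB
∠L = 88.03° − 55.41° = 32.62°

ω = 80: 43.0 dB, 42.1°; ω = 116: 44.3 dB, 32.6°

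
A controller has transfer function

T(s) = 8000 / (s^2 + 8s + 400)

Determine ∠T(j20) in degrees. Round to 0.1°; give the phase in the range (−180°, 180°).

At s = jω = j20:
quadratic: (j20)² + 8·j20 + 400 = 0 + j160 → |·| ≈ 160, ∠ ≈ 90.00°
∠T = 0.00° − 90.00° = -90.00°

-90.0°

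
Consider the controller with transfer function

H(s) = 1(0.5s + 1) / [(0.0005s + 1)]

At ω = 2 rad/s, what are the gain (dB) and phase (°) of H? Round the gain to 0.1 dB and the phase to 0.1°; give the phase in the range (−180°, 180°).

3.0 dB, 44.9°

At ω = 2 rad/s:
zero (1 + j2·0.5) = 1 + j1 → |·| ≈ 1.4142, ∠ ≈ 45.00°
pole (1 + j2·0.0005) = 1 + j0.001 → |·| ≈ 1, ∠ ≈ 0.06°
|H| = 1 · 1.4142 / (1) ≈ 1.4142
Gain = 20 log₁₀(1.4142) ≈ 3.01 dB
∠H = (45.00°) − (0.06°) = 44.94°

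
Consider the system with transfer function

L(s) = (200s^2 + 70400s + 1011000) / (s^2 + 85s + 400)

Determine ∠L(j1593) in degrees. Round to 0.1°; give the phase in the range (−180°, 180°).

Substitute s = j1593:
Numerator: 200(j1593)^2 + 70400(j1593) + 1011000 = -506518800 + j112147200
Denominator: (j1593)^2 + 85(j1593) + 400 = -2537249 + j135405
|N| = √(506518800² + 112147200²) ≈ 5.1879e+08, ∠N ≈ 167.52°
|D| = √(2537249² + 135405²) ≈ 2.5409e+06, ∠D ≈ 176.95°
∠L = 167.52° − 176.95° = -9.43°

-9.4°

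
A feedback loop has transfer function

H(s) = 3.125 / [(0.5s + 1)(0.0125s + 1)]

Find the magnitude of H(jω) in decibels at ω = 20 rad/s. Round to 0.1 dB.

At ω = 20 rad/s:
pole (1 + j20·0.5) = 1 + j10 → |·| ≈ 10.05, ∠ ≈ 84.29°
pole (1 + j20·0.0125) = 1 + j0.25 → |·| ≈ 1.0308, ∠ ≈ 14.04°
|H| = 3.125 · 1 / (10.05 · 1.0308) ≈ 0.30165
Gain = 20 log₁₀(0.30165) ≈ -10.41 dB

-10.4 dB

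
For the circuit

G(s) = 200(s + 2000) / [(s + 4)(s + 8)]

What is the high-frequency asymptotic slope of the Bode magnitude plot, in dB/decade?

-20 dB/decade

Each pole contributes −20 dB/decade at high frequency; each zero contributes +20 dB/decade.
Net: 1 zero(s) − 2 pole(s) → -20 dB/decade.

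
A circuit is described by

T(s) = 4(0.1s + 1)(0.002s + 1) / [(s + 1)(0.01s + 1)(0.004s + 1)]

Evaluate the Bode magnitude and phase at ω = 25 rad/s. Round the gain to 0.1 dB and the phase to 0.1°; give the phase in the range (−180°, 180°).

At ω = 25 rad/s:
zero (1 + j25·0.1) = 1 + j2.5 → |·| ≈ 2.6926, ∠ ≈ 68.20°
zero (1 + j25·0.002) = 1 + j0.05 → |·| ≈ 1.0012, ∠ ≈ 2.86°
pole (1 + j25·1) = 1 + j25 → |·| ≈ 25.02, ∠ ≈ 87.71°
pole (1 + j25·0.01) = 1 + j0.25 → |·| ≈ 1.0308, ∠ ≈ 14.04°
pole (1 + j25·0.004) = 1 + j0.1 → |·| ≈ 1.005, ∠ ≈ 5.71°
|T| = 4 · 2.6926 · 1.0012 / (25.02 · 1.0308 · 1.005) ≈ 0.41603
Gain = 20 log₁₀(0.41603) ≈ -7.62 dB
∠T = (68.20° + 2.86°) − (87.71° + 14.04° + 5.71°) = -36.40°

-7.6 dB, -36.4°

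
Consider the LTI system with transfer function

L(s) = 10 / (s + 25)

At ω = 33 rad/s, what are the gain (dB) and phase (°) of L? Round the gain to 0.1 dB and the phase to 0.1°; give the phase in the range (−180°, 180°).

Substitute s = j33:
Numerator: 10 = 10 + j0
Denominator: (j33) + 25 = 25 + j33
|N| = √(10² + 0²) ≈ 10, ∠N ≈ 0.00°
|D| = √(25² + 33²) ≈ 41.4, ∠D ≈ 52.85°
|L| = 10 / 41.4 ≈ 0.24155
Gain = 20 log₁₀(0.24155) ≈ -12.34 dB
∠L = 0.00° − 52.85° = -52.85°

-12.3 dB, -52.9°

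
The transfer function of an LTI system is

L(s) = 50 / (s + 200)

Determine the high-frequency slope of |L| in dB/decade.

Each pole contributes −20 dB/decade at high frequency; each zero contributes +20 dB/decade.
Net: 0 zero(s) − 1 pole(s) → -20 dB/decade.

-20 dB/decade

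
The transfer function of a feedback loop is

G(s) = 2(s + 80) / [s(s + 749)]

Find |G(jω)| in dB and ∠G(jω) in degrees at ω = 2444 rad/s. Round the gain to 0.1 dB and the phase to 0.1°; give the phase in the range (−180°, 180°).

At s = jω = j2444:
zero (s+80): 80 + j2444 → |·| = √(80²+2444²) = √5979536 ≈ 2445.3, ∠ = arctan(2444/80) ≈ 88.13°
pole (s+749): 749 + j2444 → |·| = √(749²+2444²) = √6534137 ≈ 2556.2, ∠ = arctan(2444/749) ≈ 72.96°
pole at origin: |s| = 2444, ∠ = 90.00° (in denominator)
|G| = 2 · 2445.3 / 6.2474e+06 ≈ 0.00078282
Gain = 20 log₁₀(0.00078282) ≈ -62.13 dB
∠G = 88.13° − 162.96° = -74.83°

-62.1 dB, -74.8°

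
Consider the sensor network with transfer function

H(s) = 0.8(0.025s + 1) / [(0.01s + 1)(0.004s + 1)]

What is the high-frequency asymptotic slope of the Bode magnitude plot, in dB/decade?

-20 dB/decade

Each pole contributes −20 dB/decade at high frequency; each zero contributes +20 dB/decade.
Net: 1 zero(s) − 2 pole(s) → -20 dB/decade.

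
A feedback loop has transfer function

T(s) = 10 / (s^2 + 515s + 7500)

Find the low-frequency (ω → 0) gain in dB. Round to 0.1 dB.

T(0) = 10 / 7500 ≈ 0.0013333
20 log₁₀(0.0013333) ≈ -57.50 dB

-57.5 dB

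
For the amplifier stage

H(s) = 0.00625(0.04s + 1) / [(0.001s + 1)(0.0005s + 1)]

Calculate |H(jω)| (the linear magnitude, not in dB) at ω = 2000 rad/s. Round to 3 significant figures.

0.158

At ω = 2000 rad/s:
zero (1 + j2000·0.04) = 1 + j80 → |·| ≈ 80.006, ∠ ≈ 89.28°
pole (1 + j2000·0.001) = 1 + j2 → |·| ≈ 2.2361, ∠ ≈ 63.43°
pole (1 + j2000·0.0005) = 1 + j1 → |·| ≈ 1.4142, ∠ ≈ 45.00°
|H| = 0.00625 · 80.006 / (2.2361 · 1.4142) ≈ 0.15812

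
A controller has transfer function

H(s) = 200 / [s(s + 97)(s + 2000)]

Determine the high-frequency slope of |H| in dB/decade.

-60 dB/decade

Each pole contributes −20 dB/decade at high frequency; each zero contributes +20 dB/decade.
Net: 0 zero(s) − 3 pole(s) → -60 dB/decade.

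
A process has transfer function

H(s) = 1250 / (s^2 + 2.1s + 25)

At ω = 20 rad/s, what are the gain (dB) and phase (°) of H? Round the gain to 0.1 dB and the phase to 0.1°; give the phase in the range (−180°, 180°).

10.4 dB, -173.6°

At s = jω = j20:
quadratic: (j20)² + 2.1·j20 + 25 = -375 + j42 → |·| ≈ 377.34, ∠ ≈ 173.61°
|H| = 1250 / 377.34 ≈ 3.3127
Gain = 20 log₁₀(3.3127) ≈ 10.40 dB
∠H = 0.00° − 173.61° = -173.61°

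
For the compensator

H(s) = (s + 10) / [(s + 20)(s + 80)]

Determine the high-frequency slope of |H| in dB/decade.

Each pole contributes −20 dB/decade at high frequency; each zero contributes +20 dB/decade.
Net: 1 zero(s) − 2 pole(s) → -20 dB/decade.

-20 dB/decade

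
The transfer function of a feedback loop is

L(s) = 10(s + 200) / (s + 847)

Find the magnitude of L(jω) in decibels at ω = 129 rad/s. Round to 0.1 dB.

8.9 dB

At s = jω = j129:
zero (s+200): 200 + j129 → |·| = √(200²+129²) = √56641 ≈ 237.99, ∠ = arctan(129/200) ≈ 32.82°
pole (s+847): 847 + j129 → |·| = √(847²+129²) = √734050 ≈ 856.77, ∠ = arctan(129/847) ≈ 8.66°
|L| = 10 · 237.99 / 856.77 ≈ 2.7778
Gain = 20 log₁₀(2.7778) ≈ 8.87 dB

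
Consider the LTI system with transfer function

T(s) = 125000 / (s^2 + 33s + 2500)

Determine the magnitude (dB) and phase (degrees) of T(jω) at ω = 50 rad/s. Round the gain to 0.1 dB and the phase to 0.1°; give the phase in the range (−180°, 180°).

At s = jω = j50:
quadratic: (j50)² + 33·j50 + 2500 = 0 + j1650 → |·| ≈ 1650, ∠ ≈ 90.00°
|T| = 125000 / 1650 ≈ 75.758
Gain = 20 log₁₀(75.758) ≈ 37.59 dB
∠T = 0.00° − 90.00° = -90.00°

37.6 dB, -90.0°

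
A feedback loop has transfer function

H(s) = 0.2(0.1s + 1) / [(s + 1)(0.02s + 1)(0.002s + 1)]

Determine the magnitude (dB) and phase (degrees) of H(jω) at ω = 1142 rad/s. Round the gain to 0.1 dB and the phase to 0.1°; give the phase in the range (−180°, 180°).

At ω = 1142 rad/s:
zero (1 + j1142·0.1) = 1 + j114.2 → |·| ≈ 114.2, ∠ ≈ 89.50°
pole (1 + j1142·1) = 1 + j1142 → |·| ≈ 1142, ∠ ≈ 89.95°
pole (1 + j1142·0.02) = 1 + j22.84 → |·| ≈ 22.862, ∠ ≈ 87.49°
pole (1 + j1142·0.002) = 1 + j2.284 → |·| ≈ 2.4933, ∠ ≈ 66.35°
|H| = 0.2 · 114.2 / (1142 · 22.862 · 2.4933) ≈ 0.00035087
Gain = 20 log₁₀(0.00035087) ≈ -69.10 dB
∠H = (89.50°) − (89.95° + 87.49° + 66.35°) = -154.29°

-69.1 dB, -154.3°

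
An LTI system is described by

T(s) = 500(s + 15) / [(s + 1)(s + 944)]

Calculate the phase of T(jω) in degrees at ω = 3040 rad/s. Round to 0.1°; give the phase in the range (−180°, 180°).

At s = jω = j3040:
zero (s+15): 15 + j3040 → |·| = √(15²+3040²) = √9241825 ≈ 3040, ∠ = arctan(3040/15) ≈ 89.72°
pole (s+1): 1 + j3040 → |·| = √(1²+3040²) = √9241601 ≈ 3040, ∠ = arctan(3040/1) ≈ 89.98°
pole (s+944): 944 + j3040 → |·| = √(944²+3040²) = √10132736 ≈ 3183.2, ∠ = arctan(3040/944) ≈ 72.75°
∠T = 89.72° − 162.73° = -73.01°

-73.0°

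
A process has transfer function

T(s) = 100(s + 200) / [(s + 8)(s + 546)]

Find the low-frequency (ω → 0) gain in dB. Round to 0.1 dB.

13.2 dB

T(0) = 100·200 / (8·546) ≈ 4.5788
20 log₁₀(4.5788) ≈ 13.22 dB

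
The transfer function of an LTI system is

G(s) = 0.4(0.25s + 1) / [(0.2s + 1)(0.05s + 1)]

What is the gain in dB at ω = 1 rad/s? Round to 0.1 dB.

-7.9 dB

At ω = 1 rad/s:
zero (1 + j1·0.25) = 1 + j0.25 → |·| ≈ 1.0308, ∠ ≈ 14.04°
pole (1 + j1·0.2) = 1 + j0.2 → |·| ≈ 1.0198, ∠ ≈ 11.31°
pole (1 + j1·0.05) = 1 + j0.05 → |·| ≈ 1.0012, ∠ ≈ 2.86°
|G| = 0.4 · 1.0308 / (1.0198 · 1.0012) ≈ 0.40383
Gain = 20 log₁₀(0.40383) ≈ -7.88 dB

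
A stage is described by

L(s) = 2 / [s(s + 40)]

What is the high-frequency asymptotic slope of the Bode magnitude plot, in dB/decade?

Each pole contributes −20 dB/decade at high frequency; each zero contributes +20 dB/decade.
Net: 0 zero(s) − 2 pole(s) → -40 dB/decade.

-40 dB/decade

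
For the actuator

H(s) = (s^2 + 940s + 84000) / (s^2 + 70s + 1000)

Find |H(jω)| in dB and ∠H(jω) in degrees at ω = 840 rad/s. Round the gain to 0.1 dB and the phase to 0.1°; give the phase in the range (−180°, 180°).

Substitute s = j840:
Numerator: (j840)^2 + 940(j840) + 84000 = -621600 + j789600
Denominator: (j840)^2 + 70(j840) + 1000 = -704600 + j58800
|N| = √(621600² + 789600²) ≈ 1.0049e+06, ∠N ≈ 128.21°
|D| = √(704600² + 58800²) ≈ 7.0705e+05, ∠D ≈ 175.23°
|H| = 1.0049e+06 / 7.0705e+05 ≈ 1.4213
Gain = 20 log₁₀(1.4213) ≈ 3.05 dB
∠H = 128.21° − 175.23° = -47.02°

3.1 dB, -47.0°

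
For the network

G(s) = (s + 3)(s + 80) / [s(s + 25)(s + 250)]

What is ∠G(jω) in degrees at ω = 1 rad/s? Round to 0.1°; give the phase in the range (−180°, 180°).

-73.4°

At s = jω = j1:
zero (s+3): 3 + j1 → |·| = √(3²+1²) = √10 ≈ 3.1623, ∠ = arctan(1/3) ≈ 18.43°
zero (s+80): 80 + j1 → |·| = √(80²+1²) = √6401 ≈ 80.006, ∠ = arctan(1/80) ≈ 0.72°
pole (s+25): 25 + j1 → |·| = √(25²+1²) = √626 ≈ 25.02, ∠ = arctan(1/25) ≈ 2.29°
pole (s+250): 250 + j1 → |·| = √(250²+1²) = √62501 ≈ 250, ∠ = arctan(1/250) ≈ 0.23°
pole at origin: |s| = 1, ∠ = 90.00° (in denominator)
∠G = 19.15° − 92.52° = -73.37°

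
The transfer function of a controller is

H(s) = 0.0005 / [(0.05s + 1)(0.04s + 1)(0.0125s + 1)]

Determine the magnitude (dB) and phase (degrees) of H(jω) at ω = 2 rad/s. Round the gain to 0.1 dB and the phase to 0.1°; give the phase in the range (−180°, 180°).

-66.1 dB, -11.7°

At ω = 2 rad/s:
pole (1 + j2·0.05) = 1 + j0.1 → |·| ≈ 1.005, ∠ ≈ 5.71°
pole (1 + j2·0.04) = 1 + j0.08 → |·| ≈ 1.0032, ∠ ≈ 4.57°
pole (1 + j2·0.0125) = 1 + j0.025 → |·| ≈ 1.0003, ∠ ≈ 1.43°
|H| = 0.0005 · 1 / (1.005 · 1.0032 · 1.0003) ≈ 0.00049578
Gain = 20 log₁₀(0.00049578) ≈ -66.09 dB
∠H = (0°) − (5.71° + 4.57° + 1.43°) = -11.71°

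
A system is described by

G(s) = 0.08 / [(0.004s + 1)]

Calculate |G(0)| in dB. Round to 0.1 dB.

G(0) = 0.08 · 1 / 1 = 0.08
20 log₁₀(0.08) ≈ -21.94 dB

-21.9 dB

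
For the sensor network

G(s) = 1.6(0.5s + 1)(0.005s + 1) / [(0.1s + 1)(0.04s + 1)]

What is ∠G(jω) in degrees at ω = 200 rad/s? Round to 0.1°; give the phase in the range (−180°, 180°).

At ω = 200 rad/s:
zero (1 + j200·0.5) = 1 + j100 → |·| ≈ 100, ∠ ≈ 89.43°
zero (1 + j200·0.005) = 1 + j1 → |·| ≈ 1.4142, ∠ ≈ 45.00°
pole (1 + j200·0.1) = 1 + j20 → |·| ≈ 20.025, ∠ ≈ 87.14°
pole (1 + j200·0.04) = 1 + j8 → |·| ≈ 8.0623, ∠ ≈ 82.87°
∠G = (89.43° + 45.00°) − (87.14° + 82.87°) = -35.58°

-35.6°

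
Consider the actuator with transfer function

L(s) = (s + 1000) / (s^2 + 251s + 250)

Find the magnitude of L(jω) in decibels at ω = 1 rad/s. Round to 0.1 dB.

Substitute s = j1:
Numerator: (j1) + 1000 = 1000 + j1
Denominator: (j1)^2 + 251(j1) + 250 = 249 + j251
|N| = √(1000² + 1²) ≈ 1000, ∠N ≈ 0.06°
|D| = √(249² + 251²) ≈ 353.56, ∠D ≈ 45.23°
|L| = 1000 / 353.56 ≈ 2.8284
Gain = 20 log₁₀(2.8284) ≈ 9.03 dB

9.0 dB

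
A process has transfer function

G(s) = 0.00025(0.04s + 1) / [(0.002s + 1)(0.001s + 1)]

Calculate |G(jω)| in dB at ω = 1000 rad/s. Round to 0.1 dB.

At ω = 1000 rad/s:
zero (1 + j1000·0.04) = 1 + j40 → |·| ≈ 40.012, ∠ ≈ 88.57°
pole (1 + j1000·0.002) = 1 + j2 → |·| ≈ 2.2361, ∠ ≈ 63.43°
pole (1 + j1000·0.001) = 1 + j1 → |·| ≈ 1.4142, ∠ ≈ 45.00°
|G| = 0.00025 · 40.012 / (2.2361 · 1.4142) ≈ 0.0031632
Gain = 20 log₁₀(0.0031632) ≈ -50.00 dB

-50.0 dB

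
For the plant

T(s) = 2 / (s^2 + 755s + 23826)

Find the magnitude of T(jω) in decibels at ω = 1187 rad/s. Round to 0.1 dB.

Substitute s = j1187:
Numerator: 2 = 2 + j0
Denominator: (j1187)^2 + 755(j1187) + 23826 = -1385143 + j896185
|N| = √(2² + 0²) ≈ 2, ∠N ≈ 0.00°
|D| = √(1385143² + 896185²) ≈ 1.6498e+06, ∠D ≈ 147.10°
|T| = 2 / 1.6498e+06 ≈ 1.2123e-06
Gain = 20 log₁₀(1.2123e-06) ≈ -118.33 dB

-118.3 dB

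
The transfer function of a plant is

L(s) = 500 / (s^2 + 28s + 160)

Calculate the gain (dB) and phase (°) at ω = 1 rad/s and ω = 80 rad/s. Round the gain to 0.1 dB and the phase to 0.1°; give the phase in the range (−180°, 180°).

ω = 1: 9.8 dB, -10.0°; ω = 80: -22.5 dB, -160.3°

Substitute s = j1:
Numerator: 500 = 500 + j0
Denominator: (j1)^2 + 28(j1) + 160 = 159 + j28
|N| = √(500² + 0²) ≈ 500, ∠N ≈ 0.00°
|D| = √(159² + 28²) ≈ 161.45, ∠D ≈ 9.99°
|L| = 500 / 161.45 ≈ 3.0969
Gain = 20 log₁₀(3.0969) ≈ 9.82 dB
∠L = 0.00° − 9.99° = -9.99°

Substitute s = j80:
Numerator: 500 = 500 + j0
Denominator: (j80)^2 + 28(j80) + 160 = -6240 + j2240
|N| = √(500² + 0²) ≈ 500, ∠N ≈ 0.00°
|D| = √(6240² + 2240²) ≈ 6629.9, ∠D ≈ 160.25°
|L| = 500 / 6629.9 ≈ 0.075416
Gain = 20 log₁₀(0.075416) ≈ -22.45 dB
∠L = 0.00° − 160.25° = -160.25°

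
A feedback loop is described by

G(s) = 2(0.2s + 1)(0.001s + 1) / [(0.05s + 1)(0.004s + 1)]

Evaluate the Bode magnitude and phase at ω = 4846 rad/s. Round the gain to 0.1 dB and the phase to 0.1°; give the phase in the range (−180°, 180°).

6.2 dB, -8.5°

At ω = 4846 rad/s:
zero (1 + j4846·0.2) = 1 + j969.2 → |·| ≈ 969.2, ∠ ≈ 89.94°
zero (1 + j4846·0.001) = 1 + j4.846 → |·| ≈ 4.9481, ∠ ≈ 78.34°
pole (1 + j4846·0.05) = 1 + j242.3 → |·| ≈ 242.3, ∠ ≈ 89.76°
pole (1 + j4846·0.004) = 1 + j19.384 → |·| ≈ 19.41, ∠ ≈ 87.05°
|G| = 2 · 969.2 · 4.9481 / (242.3 · 19.41) ≈ 2.0394
Gain = 20 log₁₀(2.0394) ≈ 6.19 dB
∠G = (89.94° + 78.34°) − (89.76° + 87.05°) = -8.53°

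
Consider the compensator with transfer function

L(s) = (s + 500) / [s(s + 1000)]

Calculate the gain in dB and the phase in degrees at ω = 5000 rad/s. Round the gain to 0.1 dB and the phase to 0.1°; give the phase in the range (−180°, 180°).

At s = jω = j5000:
zero (s+500): 500 + j5000 → |·| = √(500²+5000²) = √25250000 ≈ 5024.9, ∠ = arctan(5000/500) ≈ 84.29°
pole (s+1000): 1000 + j5000 → |·| = √(1000²+5000²) = √26000000 ≈ 5099, ∠ = arctan(5000/1000) ≈ 78.69°
pole at origin: |s| = 5000, ∠ = 90.00° (in denominator)
|L| = 1 · 5024.9 / 2.5495e+07 ≈ 0.00019709
Gain = 20 log₁₀(0.00019709) ≈ -74.11 dB
∠L = 84.29° − 168.69° = -84.40°

-74.1 dB, -84.4°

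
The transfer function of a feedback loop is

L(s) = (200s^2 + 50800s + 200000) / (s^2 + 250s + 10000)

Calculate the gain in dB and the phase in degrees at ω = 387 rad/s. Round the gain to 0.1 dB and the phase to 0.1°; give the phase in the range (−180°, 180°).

Substitute s = j387:
Numerator: 200(j387)^2 + 50800(j387) + 200000 = -29753800 + j19659600
Denominator: (j387)^2 + 250(j387) + 10000 = -139769 + j96750
|N| = √(29753800² + 19659600²) ≈ 3.5662e+07, ∠N ≈ 146.55°
|D| = √(139769² + 96750²) ≈ 1.6999e+05, ∠D ≈ 145.31°
|L| = 3.5662e+07 / 1.6999e+05 ≈ 209.79
Gain = 20 log₁₀(209.79) ≈ 46.44 dB
∠L = 146.55° − 145.31° = 1.24°

46.4 dB, 1.2°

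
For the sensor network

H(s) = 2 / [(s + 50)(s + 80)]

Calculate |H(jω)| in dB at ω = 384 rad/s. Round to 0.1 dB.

-97.6 dB

At s = jω = j384:
pole (s+50): 50 + j384 → |·| = √(50²+384²) = √149956 ≈ 387.24, ∠ = arctan(384/50) ≈ 82.58°
pole (s+80): 80 + j384 → |·| = √(80²+384²) = √153856 ≈ 392.24, ∠ = arctan(384/80) ≈ 78.23°
|H| = 2 / 1.5189e+05 ≈ 1.3167e-05
Gain = 20 log₁₀(1.3167e-05) ≈ -97.61 dB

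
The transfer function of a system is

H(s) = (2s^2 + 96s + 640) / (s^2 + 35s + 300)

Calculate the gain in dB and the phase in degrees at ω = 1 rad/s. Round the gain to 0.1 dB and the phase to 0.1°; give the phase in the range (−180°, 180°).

Substitute s = j1:
Numerator: 2(j1)^2 + 96(j1) + 640 = 638 + j96
Denominator: (j1)^2 + 35(j1) + 300 = 299 + j35
|N| = √(638² + 96²) ≈ 645.18, ∠N ≈ 8.56°
|D| = √(299² + 35²) ≈ 301.04, ∠D ≈ 6.68°
|H| = 645.18 / 301.04 ≈ 2.1432
Gain = 20 log₁₀(2.1432) ≈ 6.62 dB
∠H = 8.56° − 6.68° = 1.88°

6.6 dB, 1.9°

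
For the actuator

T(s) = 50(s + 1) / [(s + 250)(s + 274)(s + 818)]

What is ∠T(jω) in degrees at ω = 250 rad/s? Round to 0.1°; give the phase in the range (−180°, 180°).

At s = jω = j250:
zero (s+1): 1 + j250 → |·| = √(1²+250²) = √62501 ≈ 250, ∠ = arctan(250/1) ≈ 89.77°
pole (s+250): 250 + j250 → |·| = √(250²+250²) = √125000 ≈ 353.55, ∠ = arctan(250/250) ≈ 45.00°
pole (s+274): 274 + j250 → |·| = √(274²+250²) = √137576 ≈ 370.91, ∠ = arctan(250/274) ≈ 42.38°
pole (s+818): 818 + j250 → |·| = √(818²+250²) = √731624 ≈ 855.35, ∠ = arctan(250/818) ≈ 16.99°
∠T = 89.77° − 104.37° = -14.60°

-14.6°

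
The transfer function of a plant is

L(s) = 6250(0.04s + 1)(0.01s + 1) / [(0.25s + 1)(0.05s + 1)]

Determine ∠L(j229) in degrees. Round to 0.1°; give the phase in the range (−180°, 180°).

At ω = 229 rad/s:
zero (1 + j229·0.04) = 1 + j9.16 → |·| ≈ 9.2144, ∠ ≈ 83.77°
zero (1 + j229·0.01) = 1 + j2.29 → |·| ≈ 2.4988, ∠ ≈ 66.41°
pole (1 + j229·0.25) = 1 + j57.25 → |·| ≈ 57.259, ∠ ≈ 89.00°
pole (1 + j229·0.05) = 1 + j11.45 → |·| ≈ 11.494, ∠ ≈ 85.01°
∠L = (83.77° + 66.41°) − (89.00° + 85.01°) = -23.83°

-23.8°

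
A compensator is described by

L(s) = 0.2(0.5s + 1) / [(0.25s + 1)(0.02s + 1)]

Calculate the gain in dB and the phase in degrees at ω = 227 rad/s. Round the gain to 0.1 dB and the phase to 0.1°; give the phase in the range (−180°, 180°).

-21.3 dB, -77.1°

At ω = 227 rad/s:
zero (1 + j227·0.5) = 1 + j113.5 → |·| ≈ 113.5, ∠ ≈ 89.50°
pole (1 + j227·0.25) = 1 + j56.75 → |·| ≈ 56.759, ∠ ≈ 88.99°
pole (1 + j227·0.02) = 1 + j4.54 → |·| ≈ 4.6488, ∠ ≈ 77.58°
|L| = 0.2 · 113.5 / (56.759 · 4.6488) ≈ 0.08603
Gain = 20 log₁₀(0.08603) ≈ -21.31 dB
∠L = (89.50°) − (88.99° + 77.58°) = -77.07°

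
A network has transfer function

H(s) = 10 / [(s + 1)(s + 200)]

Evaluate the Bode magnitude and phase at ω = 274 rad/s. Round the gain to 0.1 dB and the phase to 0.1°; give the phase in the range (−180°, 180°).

At s = jω = j274:
pole (s+1): 1 + j274 → |·| = √(1²+274²) = √75077 ≈ 274, ∠ = arctan(274/1) ≈ 89.79°
pole (s+200): 200 + j274 → |·| = √(200²+274²) = √115076 ≈ 339.23, ∠ = arctan(274/200) ≈ 53.87°
|H| = 10 / 92949 ≈ 0.00010759
Gain = 20 log₁₀(0.00010759) ≈ -79.36 dB
∠H = 0.00° − 143.66° = -143.66°

-79.4 dB, -143.7°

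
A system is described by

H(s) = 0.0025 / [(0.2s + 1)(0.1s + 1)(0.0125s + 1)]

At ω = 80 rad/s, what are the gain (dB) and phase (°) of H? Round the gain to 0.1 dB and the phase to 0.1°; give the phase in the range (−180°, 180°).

-97.3 dB, 145.7°

At ω = 80 rad/s:
pole (1 + j80·0.2) = 1 + j16 → |·| ≈ 16.031, ∠ ≈ 86.42°
pole (1 + j80·0.1) = 1 + j8 → |·| ≈ 8.0623, ∠ ≈ 82.87°
pole (1 + j80·0.0125) = 1 + j1 → |·| ≈ 1.4142, ∠ ≈ 45.00°
|H| = 0.0025 · 1 / (16.031 · 8.0623 · 1.4142) ≈ 1.3678e-05
Gain = 20 log₁₀(1.3678e-05) ≈ -97.28 dB
∠H = (0°) − (86.42° + 82.87° + 45.00°) = -214.29° ≡ 145.71° (principal value)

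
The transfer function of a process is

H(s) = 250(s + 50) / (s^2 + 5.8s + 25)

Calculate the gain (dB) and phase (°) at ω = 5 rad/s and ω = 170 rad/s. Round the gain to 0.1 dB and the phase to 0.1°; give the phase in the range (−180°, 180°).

ω = 5: 52.7 dB, -84.3°; ω = 170: 3.7 dB, -104.4°

At s = jω = j5:
zero (s+50): 50 + j5 → |·| = √(50²+5²) = √2525 ≈ 50.249, ∠ = arctan(5/50) ≈ 5.71°
quadratic: (j5)² + 5.8·j5 + 25 = 0 + j29 → |·| ≈ 29, ∠ ≈ 90.00°
|H| = 250 · 50.249 / 29 ≈ 433.18
Gain = 20 log₁₀(433.18) ≈ 52.73 dB
∠H = 5.71° − 90.00° = -84.29°

At s = jω = j170:
zero (s+50): 50 + j170 → |·| = √(50²+170²) = √31400 ≈ 177.2, ∠ = arctan(170/50) ≈ 73.61°
quadratic: (j170)² + 5.8·j170 + 25 = -28875 + j986 → |·| ≈ 28892, ∠ ≈ 178.04°
|H| = 250 · 177.2 / 28892 ≈ 1.5333
Gain = 20 log₁₀(1.5333) ≈ 3.71 dB
∠H = 73.61° − 178.04° = -104.43°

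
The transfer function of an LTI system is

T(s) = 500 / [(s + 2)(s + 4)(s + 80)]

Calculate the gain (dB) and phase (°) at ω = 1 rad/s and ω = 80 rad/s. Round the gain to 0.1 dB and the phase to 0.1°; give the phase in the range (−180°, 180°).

At s = jω = j1:
pole (s+2): 2 + j1 → |·| = √(2²+1²) = √5 ≈ 2.2361, ∠ = arctan(1/2) ≈ 26.57°
pole (s+4): 4 + j1 → |·| = √(4²+1²) = √17 ≈ 4.1231, ∠ = arctan(1/4) ≈ 14.04°
pole (s+80): 80 + j1 → |·| = √(80²+1²) = √6401 ≈ 80.006, ∠ = arctan(1/80) ≈ 0.72°
|T| = 500 / 737.63 ≈ 0.67785
Gain = 20 log₁₀(0.67785) ≈ -3.38 dB
∠T = 0.00° − 41.33° = -41.33°

At s = jω = j80:
pole (s+2): 2 + j80 → |·| = √(2²+80²) = √6404 ≈ 80.025, ∠ = arctan(80/2) ≈ 88.57°
pole (s+4): 4 + j80 → |·| = √(4²+80²) = √6416 ≈ 80.1, ∠ = arctan(80/4) ≈ 87.14°
pole (s+80): 80 + j80 → |·| = √(80²+80²) = √12800 ≈ 113.14, ∠ = arctan(80/80) ≈ 45.00°
|T| = 500 / 7.2523e+05 ≈ 0.00068944
Gain = 20 log₁₀(0.00068944) ≈ -63.23 dB
∠T = 0.00° − 220.71° = -220.71° ≡ 139.29° (principal value)

ω = 1: -3.4 dB, -41.3°; ω = 80: -63.2 dB, 139.3°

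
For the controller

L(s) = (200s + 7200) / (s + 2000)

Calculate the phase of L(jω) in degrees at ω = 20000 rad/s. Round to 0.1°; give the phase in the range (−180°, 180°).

Substitute s = j20000:
Numerator: 200(j20000) + 7200 = 7200 + j4000000
Denominator: (j20000) + 2000 = 2000 + j20000
|N| = √(7200² + 4000000²) ≈ 4e+06, ∠N ≈ 89.90°
|D| = √(2000² + 20000²) ≈ 20100, ∠D ≈ 84.29°
∠L = 89.90° − 84.29° = 5.61°

5.6°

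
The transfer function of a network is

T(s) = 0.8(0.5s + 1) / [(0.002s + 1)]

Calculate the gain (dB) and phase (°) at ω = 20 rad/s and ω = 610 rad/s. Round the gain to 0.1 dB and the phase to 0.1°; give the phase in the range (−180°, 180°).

ω = 20: 18.1 dB, 82.0°; ω = 610: 43.8 dB, 39.2°

At ω = 20 rad/s:
zero (1 + j20·0.5) = 1 + j10 → |·| ≈ 10.05, ∠ ≈ 84.29°
pole (1 + j20·0.002) = 1 + j0.04 → |·| ≈ 1.0008, ∠ ≈ 2.29°
|T| = 0.8 · 10.05 / (1.0008) ≈ 8.0336
Gain = 20 log₁₀(8.0336) ≈ 18.10 dB
∠T = (84.29°) − (2.29°) = 82.00°

At ω = 610 rad/s:
zero (1 + j610·0.5) = 1 + j305 → |·| ≈ 305, ∠ ≈ 89.81°
pole (1 + j610·0.002) = 1 + j1.22 → |·| ≈ 1.5775, ∠ ≈ 50.66°
|T| = 0.8 · 305 / (1.5775) ≈ 154.68
Gain = 20 log₁₀(154.68) ≈ 43.79 dB
∠T = (89.81°) − (50.66°) = 39.15°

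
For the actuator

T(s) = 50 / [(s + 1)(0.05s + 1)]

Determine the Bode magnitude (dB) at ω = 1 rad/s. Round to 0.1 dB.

At ω = 1 rad/s:
pole (1 + j1·1) = 1 + j1 → |·| ≈ 1.4142, ∠ ≈ 45.00°
pole (1 + j1·0.05) = 1 + j0.05 → |·| ≈ 1.0012, ∠ ≈ 2.86°
|T| = 50 · 1 / (1.4142 · 1.0012) ≈ 35.313
Gain = 20 log₁₀(35.313) ≈ 30.96 dB

31.0 dB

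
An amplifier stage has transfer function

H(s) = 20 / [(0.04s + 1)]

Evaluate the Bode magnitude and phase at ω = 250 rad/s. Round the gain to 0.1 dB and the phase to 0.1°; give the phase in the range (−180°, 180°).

At ω = 250 rad/s:
pole (1 + j250·0.04) = 1 + j10 → |·| ≈ 10.05, ∠ ≈ 84.29°
|H| = 20 · 1 / (10.05) ≈ 1.99
Gain = 20 log₁₀(1.99) ≈ 5.98 dB
∠H = (0°) − (84.29°) = -84.29°

6.0 dB, -84.3°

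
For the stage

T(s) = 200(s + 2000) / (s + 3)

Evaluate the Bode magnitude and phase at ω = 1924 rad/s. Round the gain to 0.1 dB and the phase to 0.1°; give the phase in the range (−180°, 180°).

49.2 dB, -46.0°

At s = jω = j1924:
zero (s+2000): 2000 + j1924 → |·| = √(2000²+1924²) = √7701776 ≈ 2775.2, ∠ = arctan(1924/2000) ≈ 43.89°
pole (s+3): 3 + j1924 → |·| = √(3²+1924²) = √3701785 ≈ 1924, ∠ = arctan(1924/3) ≈ 89.91°
|T| = 200 · 2775.2 / 1924 ≈ 288.48
Gain = 20 log₁₀(288.48) ≈ 49.20 dB
∠T = 43.89° − 89.91° = -46.02°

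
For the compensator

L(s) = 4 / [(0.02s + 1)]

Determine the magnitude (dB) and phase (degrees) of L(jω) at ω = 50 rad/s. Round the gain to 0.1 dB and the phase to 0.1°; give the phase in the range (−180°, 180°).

At ω = 50 rad/s:
pole (1 + j50·0.02) = 1 + j1 → |·| ≈ 1.4142, ∠ ≈ 45.00°
|L| = 4 · 1 / (1.4142) ≈ 2.8285
Gain = 20 log₁₀(2.8285) ≈ 9.03 dB
∠L = (0°) − (45.00°) = -45.00°

9.0 dB, -45.0°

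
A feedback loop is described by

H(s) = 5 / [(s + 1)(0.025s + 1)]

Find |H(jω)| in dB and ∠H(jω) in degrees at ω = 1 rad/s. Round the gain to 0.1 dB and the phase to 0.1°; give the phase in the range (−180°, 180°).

At ω = 1 rad/s:
pole (1 + j1·1) = 1 + j1 → |·| ≈ 1.4142, ∠ ≈ 45.00°
pole (1 + j1·0.025) = 1 + j0.025 → |·| ≈ 1.0003, ∠ ≈ 1.43°
|H| = 5 · 1 / (1.4142 · 1.0003) ≈ 3.5345
Gain = 20 log₁₀(3.5345) ≈ 10.97 dB
∠H = (0°) − (45.00° + 1.43°) = -46.43°

11.0 dB, -46.4°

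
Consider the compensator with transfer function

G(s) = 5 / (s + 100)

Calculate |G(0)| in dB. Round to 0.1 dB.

G(0) = 5 / 100 = 0.05
20 log₁₀(0.05) ≈ -26.02 dB

-26.0 dB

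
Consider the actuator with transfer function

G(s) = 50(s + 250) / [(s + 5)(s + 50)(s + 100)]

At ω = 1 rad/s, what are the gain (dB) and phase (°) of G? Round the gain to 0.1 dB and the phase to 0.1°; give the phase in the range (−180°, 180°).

-6.2 dB, -12.8°

At s = jω = j1:
zero (s+250): 250 + j1 → |·| = √(250²+1²) = √62501 ≈ 250, ∠ = arctan(1/250) ≈ 0.23°
pole (s+5): 5 + j1 → |·| = √(5²+1²) = √26 ≈ 5.099, ∠ = arctan(1/5) ≈ 11.31°
pole (s+50): 50 + j1 → |·| = √(50²+1²) = √2501 ≈ 50.01, ∠ = arctan(1/50) ≈ 1.15°
pole (s+100): 100 + j1 → |·| = √(100²+1²) = √10001 ≈ 100, ∠ = arctan(1/100) ≈ 0.57°
|G| = 50 · 250 / 25500 ≈ 0.4902
Gain = 20 log₁₀(0.4902) ≈ -6.19 dB
∠G = 0.23° − 13.03° = -12.80°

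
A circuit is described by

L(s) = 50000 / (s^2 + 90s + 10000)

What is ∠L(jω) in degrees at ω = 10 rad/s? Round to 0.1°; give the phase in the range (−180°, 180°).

-5.2°

At s = jω = j10:
quadratic: (j10)² + 90·j10 + 10000 = 9900 + j900 → |·| ≈ 9940.8, ∠ ≈ 5.19°
∠L = 0.00° − 5.19° = -5.19°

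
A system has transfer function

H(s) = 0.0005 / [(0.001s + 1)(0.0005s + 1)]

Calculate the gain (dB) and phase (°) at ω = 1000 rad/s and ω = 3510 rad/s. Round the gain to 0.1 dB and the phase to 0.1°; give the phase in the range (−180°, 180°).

ω = 1000: -70.0 dB, -71.6°; ω = 3510: -83.4 dB, -134.4°

At ω = 1000 rad/s:
pole (1 + j1000·0.001) = 1 + j1 → |·| ≈ 1.4142, ∠ ≈ 45.00°
pole (1 + j1000·0.0005) = 1 + j0.5 → |·| ≈ 1.118, ∠ ≈ 26.57°
|H| = 0.0005 · 1 / (1.4142 · 1.118) ≈ 0.00031624
Gain = 20 log₁₀(0.00031624) ≈ -70.00 dB
∠H = (0°) − (45.00° + 26.57°) = -71.57°

At ω = 3510 rad/s:
pole (1 + j3510·0.001) = 1 + j3.51 → |·| ≈ 3.6497, ∠ ≈ 74.10°
pole (1 + j3510·0.0005) = 1 + j1.755 → |·| ≈ 2.0199, ∠ ≈ 60.33°
|H| = 0.0005 · 1 / (3.6497 · 2.0199) ≈ 6.7824e-05
Gain = 20 log₁₀(6.7824e-05) ≈ -83.37 dB
∠H = (0°) − (74.10° + 60.33°) = -134.43°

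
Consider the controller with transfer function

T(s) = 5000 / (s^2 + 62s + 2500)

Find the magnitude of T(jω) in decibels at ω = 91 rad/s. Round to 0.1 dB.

At s = jω = j91:
quadratic: (j91)² + 62·j91 + 2500 = -5781 + j5642 → |·| ≈ 8077.9, ∠ ≈ 135.70°
|T| = 5000 / 8077.9 ≈ 0.61897
Gain = 20 log₁₀(0.61897) ≈ -4.17 dB

-4.2 dB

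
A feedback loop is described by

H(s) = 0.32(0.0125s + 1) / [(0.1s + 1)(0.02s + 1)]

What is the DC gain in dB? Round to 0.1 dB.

H(0) = 0.32 · 1 / 1 = 0.32
20 log₁₀(0.32) ≈ -9.90 dB

-9.9 dB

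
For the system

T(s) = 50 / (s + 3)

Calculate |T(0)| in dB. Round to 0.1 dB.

T(0) = 50 / 3 ≈ 16.667
20 log₁₀(16.667) ≈ 24.44 dB

24.4 dB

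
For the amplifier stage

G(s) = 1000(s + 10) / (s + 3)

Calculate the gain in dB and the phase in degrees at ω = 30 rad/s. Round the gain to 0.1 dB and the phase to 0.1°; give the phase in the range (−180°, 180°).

60.4 dB, -12.7°

At s = jω = j30:
zero (s+10): 10 + j30 → |·| = √(10²+30²) = √1000 ≈ 31.623, ∠ = arctan(30/10) ≈ 71.57°
pole (s+3): 3 + j30 → |·| = √(3²+30²) = √909 ≈ 30.15, ∠ = arctan(30/3) ≈ 84.29°
|G| = 1000 · 31.623 / 30.15 ≈ 1048.9
Gain = 20 log₁₀(1048.9) ≈ 60.41 dB
∠G = 71.57° − 84.29° = -12.72°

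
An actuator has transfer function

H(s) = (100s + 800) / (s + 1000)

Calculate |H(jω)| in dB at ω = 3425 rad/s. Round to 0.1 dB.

39.6 dB

Substitute s = j3425:
Numerator: 100(j3425) + 800 = 800 + j342500
Denominator: (j3425) + 1000 = 1000 + j3425
|N| = √(800² + 342500²) ≈ 3.425e+05, ∠N ≈ 89.87°
|D| = √(1000² + 3425²) ≈ 3568, ∠D ≈ 73.72°
|H| = 3.425e+05 / 3568 ≈ 95.992
Gain = 20 log₁₀(95.992) ≈ 39.64 dB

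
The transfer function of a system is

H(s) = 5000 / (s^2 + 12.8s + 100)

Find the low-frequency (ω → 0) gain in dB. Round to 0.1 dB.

H(0) = 5000 / 100 = 50
20 log₁₀(50) ≈ 33.98 dB

34.0 dB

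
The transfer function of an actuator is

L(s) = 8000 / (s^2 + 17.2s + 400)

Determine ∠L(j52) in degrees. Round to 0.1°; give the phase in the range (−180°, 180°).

At s = jω = j52:
quadratic: (j52)² + 17.2·j52 + 400 = -2304 + j894.4 → |·| ≈ 2471.5, ∠ ≈ 158.78°
∠L = 0.00° − 158.78° = -158.78°

-158.8°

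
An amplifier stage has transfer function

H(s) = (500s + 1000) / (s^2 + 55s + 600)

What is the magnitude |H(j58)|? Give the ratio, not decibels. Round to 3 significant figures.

6.87

Substitute s = j58:
Numerator: 500(j58) + 1000 = 1000 + j29000
Denominator: (j58)^2 + 55(j58) + 600 = -2764 + j3190
|N| = √(1000² + 29000²) ≈ 29017, ∠N ≈ 88.03°
|D| = √(2764² + 3190²) ≈ 4220.9, ∠D ≈ 130.91°
|H| = 29017 / 4220.9 ≈ 6.8746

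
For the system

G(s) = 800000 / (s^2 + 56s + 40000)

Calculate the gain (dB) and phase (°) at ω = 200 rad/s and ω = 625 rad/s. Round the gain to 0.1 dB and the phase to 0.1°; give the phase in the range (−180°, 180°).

At s = jω = j200:
quadratic: (j200)² + 56·j200 + 40000 = 0 + j11200 → |·| ≈ 11200, ∠ ≈ 90.00°
|G| = 800000 / 11200 ≈ 71.429
Gain = 20 log₁₀(71.429) ≈ 37.08 dB
∠G = 0.00° − 90.00° = -90.00°

At s = jω = j625:
quadratic: (j625)² + 56·j625 + 40000 = -350625 + j35000 → |·| ≈ 3.5237e+05, ∠ ≈ 174.30°
|G| = 800000 / 3.5237e+05 ≈ 2.2703
Gain = 20 log₁₀(2.2703) ≈ 7.12 dB
∠G = 0.00° − 174.30° = -174.30°

ω = 200: 37.1 dB, -90.0°; ω = 625: 7.1 dB, -174.3°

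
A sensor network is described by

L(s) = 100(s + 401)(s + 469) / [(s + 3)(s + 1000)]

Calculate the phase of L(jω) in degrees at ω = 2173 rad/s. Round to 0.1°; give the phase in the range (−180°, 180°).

At s = jω = j2173:
zero (s+401): 401 + j2173 → |·| = √(401²+2173²) = √4882730 ≈ 2209.7, ∠ = arctan(2173/401) ≈ 79.54°
zero (s+469): 469 + j2173 → |·| = √(469²+2173²) = √4941890 ≈ 2223, ∠ = arctan(2173/469) ≈ 77.82°
pole (s+3): 3 + j2173 → |·| = √(3²+2173²) = √4721938 ≈ 2173, ∠ = arctan(2173/3) ≈ 89.92°
pole (s+1000): 1000 + j2173 → |·| = √(1000²+2173²) = √5721929 ≈ 2392.1, ∠ = arctan(2173/1000) ≈ 65.29°
∠L = 157.36° − 155.21° = 2.15°

2.2°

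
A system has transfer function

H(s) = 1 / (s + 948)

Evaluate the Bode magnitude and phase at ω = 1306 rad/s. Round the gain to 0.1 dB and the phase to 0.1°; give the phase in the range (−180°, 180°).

-64.2 dB, -54.0°

At s = jω = j1306:
pole (s+948): 948 + j1306 → |·| = √(948²+1306²) = √2604340 ≈ 1613.8, ∠ = arctan(1306/948) ≈ 54.02°
|H| = 1 / 1613.8 ≈ 0.00061966
Gain = 20 log₁₀(0.00061966) ≈ -64.16 dB
∠H = 0.00° − 54.02° = -54.02°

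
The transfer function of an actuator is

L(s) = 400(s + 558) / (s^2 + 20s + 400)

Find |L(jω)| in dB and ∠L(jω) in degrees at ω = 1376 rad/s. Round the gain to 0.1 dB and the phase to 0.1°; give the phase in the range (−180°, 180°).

At s = jω = j1376:
zero (s+558): 558 + j1376 → |·| = √(558²+1376²) = √2204740 ≈ 1484.8, ∠ = arctan(1376/558) ≈ 67.93°
quadratic: (j1376)² + 20·j1376 + 400 = -1892976 + j27520 → |·| ≈ 1.8932e+06, ∠ ≈ 179.17°
|L| = 400 · 1484.8 / 1.8932e+06 ≈ 0.31371
Gain = 20 log₁₀(0.31371) ≈ -10.07 dB
∠L = 67.93° − 179.17° = -111.24°

-10.1 dB, -111.2°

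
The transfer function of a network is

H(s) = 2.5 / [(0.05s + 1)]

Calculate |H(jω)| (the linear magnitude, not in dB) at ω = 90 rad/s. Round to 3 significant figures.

0.542

At ω = 90 rad/s:
pole (1 + j90·0.05) = 1 + j4.5 → |·| ≈ 4.6098, ∠ ≈ 77.47°
|H| = 2.5 · 1 / (4.6098) ≈ 0.54232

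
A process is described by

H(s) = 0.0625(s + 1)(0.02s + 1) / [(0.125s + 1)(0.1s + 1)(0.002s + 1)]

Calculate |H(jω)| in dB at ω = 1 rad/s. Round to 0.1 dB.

-21.2 dB

At ω = 1 rad/s:
zero (1 + j1·1) = 1 + j1 → |·| ≈ 1.4142, ∠ ≈ 45.00°
zero (1 + j1·0.02) = 1 + j0.02 → |·| ≈ 1.0002, ∠ ≈ 1.15°
pole (1 + j1·0.125) = 1 + j0.125 → |·| ≈ 1.0078, ∠ ≈ 7.13°
pole (1 + j1·0.1) = 1 + j0.1 → |·| ≈ 1.005, ∠ ≈ 5.71°
pole (1 + j1·0.002) = 1 + j0.002 → |·| ≈ 1, ∠ ≈ 0.11°
|H| = 0.0625 · 1.4142 · 1.0002 / (1.0078 · 1.005 · 1) ≈ 0.087285
Gain = 20 log₁₀(0.087285) ≈ -21.18 dB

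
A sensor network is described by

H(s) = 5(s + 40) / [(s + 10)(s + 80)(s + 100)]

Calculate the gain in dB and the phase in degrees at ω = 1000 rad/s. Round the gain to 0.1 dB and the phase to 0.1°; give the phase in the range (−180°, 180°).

-106.1 dB, -171.4°

At s = jω = j1000:
zero (s+40): 40 + j1000 → |·| = √(40²+1000²) = √1001600 ≈ 1000.8, ∠ = arctan(1000/40) ≈ 87.71°
pole (s+10): 10 + j1000 → |·| = √(10²+1000²) = √1000100 ≈ 1000, ∠ = arctan(1000/10) ≈ 89.43°
pole (s+80): 80 + j1000 → |·| = √(80²+1000²) = √1006400 ≈ 1003.2, ∠ = arctan(1000/80) ≈ 85.43°
pole (s+100): 100 + j1000 → |·| = √(100²+1000²) = √1010000 ≈ 1005, ∠ = arctan(1000/100) ≈ 84.29°
|H| = 5 · 1000.8 / 1.0082e+09 ≈ 4.9633e-06
Gain = 20 log₁₀(4.9633e-06) ≈ -106.08 dB
∠H = 87.71° − 259.15° = -171.44°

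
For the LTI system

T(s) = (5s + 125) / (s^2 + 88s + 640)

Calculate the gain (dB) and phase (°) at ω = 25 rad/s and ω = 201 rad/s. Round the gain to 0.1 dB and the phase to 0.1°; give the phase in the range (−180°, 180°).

Substitute s = j25:
Numerator: 5(j25) + 125 = 125 + j125
Denominator: (j25)^2 + 88(j25) + 640 = 15 + j2200
|N| = √(125² + 125²) ≈ 176.78, ∠N ≈ 45.00°
|D| = √(15² + 2200²) ≈ 2200.1, ∠D ≈ 89.61°
|T| = 176.78 / 2200.1 ≈ 0.080351
Gain = 20 log₁₀(0.080351) ≈ -21.90 dB
∠T = 45.00° − 89.61° = -44.61°

Substitute s = j201:
Numerator: 5(j201) + 125 = 125 + j1005
Denominator: (j201)^2 + 88(j201) + 640 = -39761 + j17688
|N| = √(125² + 1005²) ≈ 1012.7, ∠N ≈ 82.91°
|D| = √(39761² + 17688²) ≈ 43518, ∠D ≈ 156.02°
|T| = 1012.7 / 43518 ≈ 0.023271
Gain = 20 log₁₀(0.023271) ≈ -32.66 dB
∠T = 82.91° − 156.02° = -73.11°

ω = 25: -21.9 dB, -44.6°; ω = 201: -32.7 dB, -73.1°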